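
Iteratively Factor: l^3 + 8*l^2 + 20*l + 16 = (l + 2)*(l^2 + 6*l + 8) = (l + 2)*(l + 4)*(l + 2)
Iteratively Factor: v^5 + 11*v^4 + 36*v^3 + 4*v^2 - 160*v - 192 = (v + 4)*(v^4 + 7*v^3 + 8*v^2 - 28*v - 48) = (v + 3)*(v + 4)*(v^3 + 4*v^2 - 4*v - 16) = (v + 2)*(v + 3)*(v + 4)*(v^2 + 2*v - 8) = (v - 2)*(v + 2)*(v + 3)*(v + 4)*(v + 4)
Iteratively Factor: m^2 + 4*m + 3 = (m + 1)*(m + 3)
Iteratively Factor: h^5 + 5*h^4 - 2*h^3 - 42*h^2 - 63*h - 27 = (h + 1)*(h^4 + 4*h^3 - 6*h^2 - 36*h - 27) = (h + 1)*(h + 3)*(h^3 + h^2 - 9*h - 9) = (h - 3)*(h + 1)*(h + 3)*(h^2 + 4*h + 3) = (h - 3)*(h + 1)^2*(h + 3)*(h + 3)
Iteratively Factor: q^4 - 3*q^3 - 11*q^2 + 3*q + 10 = (q - 5)*(q^3 + 2*q^2 - q - 2) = (q - 5)*(q + 2)*(q^2 - 1) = (q - 5)*(q + 1)*(q + 2)*(q - 1)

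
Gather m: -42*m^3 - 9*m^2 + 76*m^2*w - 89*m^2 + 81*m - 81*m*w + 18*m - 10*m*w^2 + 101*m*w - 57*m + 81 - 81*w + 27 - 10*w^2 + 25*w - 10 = -42*m^3 + m^2*(76*w - 98) + m*(-10*w^2 + 20*w + 42) - 10*w^2 - 56*w + 98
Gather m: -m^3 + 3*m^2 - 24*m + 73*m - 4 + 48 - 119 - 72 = -m^3 + 3*m^2 + 49*m - 147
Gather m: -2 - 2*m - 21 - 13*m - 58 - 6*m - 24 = -21*m - 105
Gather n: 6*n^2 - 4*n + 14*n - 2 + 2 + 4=6*n^2 + 10*n + 4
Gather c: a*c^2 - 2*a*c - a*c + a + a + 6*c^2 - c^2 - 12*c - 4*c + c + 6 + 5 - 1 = 2*a + c^2*(a + 5) + c*(-3*a - 15) + 10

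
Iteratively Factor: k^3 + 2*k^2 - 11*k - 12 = (k - 3)*(k^2 + 5*k + 4) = (k - 3)*(k + 4)*(k + 1)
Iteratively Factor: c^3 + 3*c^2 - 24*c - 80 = (c + 4)*(c^2 - c - 20) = (c + 4)^2*(c - 5)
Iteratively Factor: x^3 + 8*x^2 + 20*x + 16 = (x + 2)*(x^2 + 6*x + 8) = (x + 2)*(x + 4)*(x + 2)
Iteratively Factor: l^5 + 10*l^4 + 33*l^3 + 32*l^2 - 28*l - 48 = (l + 2)*(l^4 + 8*l^3 + 17*l^2 - 2*l - 24) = (l - 1)*(l + 2)*(l^3 + 9*l^2 + 26*l + 24) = (l - 1)*(l + 2)*(l + 4)*(l^2 + 5*l + 6) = (l - 1)*(l + 2)^2*(l + 4)*(l + 3)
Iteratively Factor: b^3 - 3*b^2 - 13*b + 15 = (b + 3)*(b^2 - 6*b + 5) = (b - 1)*(b + 3)*(b - 5)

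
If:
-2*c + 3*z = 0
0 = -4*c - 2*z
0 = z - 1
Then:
No Solution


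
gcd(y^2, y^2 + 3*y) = y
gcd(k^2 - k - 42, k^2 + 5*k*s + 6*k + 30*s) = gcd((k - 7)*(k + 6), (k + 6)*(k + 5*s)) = k + 6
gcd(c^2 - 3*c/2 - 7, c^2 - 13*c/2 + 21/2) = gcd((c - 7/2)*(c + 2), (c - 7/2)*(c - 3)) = c - 7/2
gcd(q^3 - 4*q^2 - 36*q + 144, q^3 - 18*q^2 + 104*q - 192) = q^2 - 10*q + 24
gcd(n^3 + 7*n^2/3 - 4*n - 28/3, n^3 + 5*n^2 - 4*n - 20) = n^2 - 4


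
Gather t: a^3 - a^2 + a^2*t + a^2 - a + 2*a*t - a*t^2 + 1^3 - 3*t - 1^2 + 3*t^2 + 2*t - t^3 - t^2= a^3 - a - t^3 + t^2*(2 - a) + t*(a^2 + 2*a - 1)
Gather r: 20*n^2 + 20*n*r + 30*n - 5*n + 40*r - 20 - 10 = 20*n^2 + 25*n + r*(20*n + 40) - 30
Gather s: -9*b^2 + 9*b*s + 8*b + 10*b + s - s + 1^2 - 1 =-9*b^2 + 9*b*s + 18*b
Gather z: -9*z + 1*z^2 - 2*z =z^2 - 11*z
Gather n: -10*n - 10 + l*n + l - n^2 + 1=l - n^2 + n*(l - 10) - 9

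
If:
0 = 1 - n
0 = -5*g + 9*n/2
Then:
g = 9/10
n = 1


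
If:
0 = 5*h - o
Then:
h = o/5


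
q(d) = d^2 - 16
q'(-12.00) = -24.00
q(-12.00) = 128.00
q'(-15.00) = -30.00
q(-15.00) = 209.00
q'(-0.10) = -0.20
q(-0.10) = -15.99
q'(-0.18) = -0.36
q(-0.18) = -15.97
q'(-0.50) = -1.00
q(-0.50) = -15.75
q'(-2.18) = -4.36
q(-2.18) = -11.25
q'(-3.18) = -6.36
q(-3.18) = -5.89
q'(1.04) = 2.08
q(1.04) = -14.92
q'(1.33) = 2.66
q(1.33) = -14.23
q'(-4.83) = -9.66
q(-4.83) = 7.33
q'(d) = 2*d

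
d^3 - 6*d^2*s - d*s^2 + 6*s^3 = (d - 6*s)*(d - s)*(d + s)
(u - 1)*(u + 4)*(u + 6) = u^3 + 9*u^2 + 14*u - 24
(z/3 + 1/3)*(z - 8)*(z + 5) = z^3/3 - 2*z^2/3 - 43*z/3 - 40/3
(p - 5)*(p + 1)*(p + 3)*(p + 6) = p^4 + 5*p^3 - 23*p^2 - 117*p - 90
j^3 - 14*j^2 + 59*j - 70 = (j - 7)*(j - 5)*(j - 2)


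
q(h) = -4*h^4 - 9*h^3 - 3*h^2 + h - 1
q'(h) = -16*h^3 - 27*h^2 - 6*h + 1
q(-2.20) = -15.59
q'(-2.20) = 53.89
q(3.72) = -1268.11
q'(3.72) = -1218.62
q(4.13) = -1845.80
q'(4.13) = -1611.44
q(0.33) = -1.37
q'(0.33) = -4.50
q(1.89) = -121.63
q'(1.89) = -214.81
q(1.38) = -43.49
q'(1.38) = -100.75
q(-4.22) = -650.84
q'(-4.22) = 747.92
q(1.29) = -35.10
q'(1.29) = -86.02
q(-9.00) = -19936.00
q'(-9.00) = 9532.00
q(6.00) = -7231.00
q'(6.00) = -4463.00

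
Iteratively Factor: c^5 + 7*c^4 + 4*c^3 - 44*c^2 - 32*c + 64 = (c + 2)*(c^4 + 5*c^3 - 6*c^2 - 32*c + 32) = (c + 2)*(c + 4)*(c^3 + c^2 - 10*c + 8) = (c + 2)*(c + 4)^2*(c^2 - 3*c + 2) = (c - 2)*(c + 2)*(c + 4)^2*(c - 1)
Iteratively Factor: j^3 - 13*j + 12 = (j - 1)*(j^2 + j - 12) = (j - 1)*(j + 4)*(j - 3)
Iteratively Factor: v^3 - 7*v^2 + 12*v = (v)*(v^2 - 7*v + 12) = v*(v - 4)*(v - 3)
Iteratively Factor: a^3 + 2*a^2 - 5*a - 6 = (a - 2)*(a^2 + 4*a + 3) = (a - 2)*(a + 3)*(a + 1)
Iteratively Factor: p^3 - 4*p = (p - 2)*(p^2 + 2*p) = p*(p - 2)*(p + 2)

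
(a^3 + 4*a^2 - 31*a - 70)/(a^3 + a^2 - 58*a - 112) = (a - 5)/(a - 8)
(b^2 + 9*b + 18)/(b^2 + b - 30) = (b + 3)/(b - 5)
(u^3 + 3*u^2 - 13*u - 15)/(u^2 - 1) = (u^2 + 2*u - 15)/(u - 1)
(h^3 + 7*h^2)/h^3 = (h + 7)/h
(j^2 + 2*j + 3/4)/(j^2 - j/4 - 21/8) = 2*(2*j + 1)/(4*j - 7)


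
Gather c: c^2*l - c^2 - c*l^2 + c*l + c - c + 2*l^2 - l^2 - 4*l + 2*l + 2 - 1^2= c^2*(l - 1) + c*(-l^2 + l) + l^2 - 2*l + 1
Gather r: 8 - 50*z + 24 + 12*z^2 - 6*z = 12*z^2 - 56*z + 32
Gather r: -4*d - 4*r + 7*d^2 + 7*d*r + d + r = 7*d^2 - 3*d + r*(7*d - 3)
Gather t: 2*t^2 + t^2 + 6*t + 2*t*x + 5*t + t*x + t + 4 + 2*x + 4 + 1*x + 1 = 3*t^2 + t*(3*x + 12) + 3*x + 9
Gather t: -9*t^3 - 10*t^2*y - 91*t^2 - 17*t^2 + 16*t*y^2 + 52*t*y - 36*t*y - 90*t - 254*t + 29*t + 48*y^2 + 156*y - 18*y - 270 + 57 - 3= -9*t^3 + t^2*(-10*y - 108) + t*(16*y^2 + 16*y - 315) + 48*y^2 + 138*y - 216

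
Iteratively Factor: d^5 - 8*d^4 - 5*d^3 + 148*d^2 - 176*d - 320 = (d - 5)*(d^4 - 3*d^3 - 20*d^2 + 48*d + 64) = (d - 5)*(d + 4)*(d^3 - 7*d^2 + 8*d + 16) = (d - 5)*(d - 4)*(d + 4)*(d^2 - 3*d - 4) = (d - 5)*(d - 4)^2*(d + 4)*(d + 1)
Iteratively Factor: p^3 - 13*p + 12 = (p - 1)*(p^2 + p - 12) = (p - 1)*(p + 4)*(p - 3)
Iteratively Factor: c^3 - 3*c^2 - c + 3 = (c + 1)*(c^2 - 4*c + 3) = (c - 3)*(c + 1)*(c - 1)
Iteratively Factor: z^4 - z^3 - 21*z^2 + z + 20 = (z - 5)*(z^3 + 4*z^2 - z - 4) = (z - 5)*(z - 1)*(z^2 + 5*z + 4) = (z - 5)*(z - 1)*(z + 1)*(z + 4)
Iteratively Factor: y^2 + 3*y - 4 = (y + 4)*(y - 1)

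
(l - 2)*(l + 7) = l^2 + 5*l - 14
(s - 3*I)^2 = s^2 - 6*I*s - 9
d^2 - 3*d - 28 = (d - 7)*(d + 4)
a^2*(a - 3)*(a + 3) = a^4 - 9*a^2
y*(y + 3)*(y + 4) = y^3 + 7*y^2 + 12*y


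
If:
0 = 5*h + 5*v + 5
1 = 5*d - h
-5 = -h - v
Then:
No Solution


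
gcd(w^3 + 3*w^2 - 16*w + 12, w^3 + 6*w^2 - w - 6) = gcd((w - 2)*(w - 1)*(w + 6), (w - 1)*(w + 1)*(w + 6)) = w^2 + 5*w - 6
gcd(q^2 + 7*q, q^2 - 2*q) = q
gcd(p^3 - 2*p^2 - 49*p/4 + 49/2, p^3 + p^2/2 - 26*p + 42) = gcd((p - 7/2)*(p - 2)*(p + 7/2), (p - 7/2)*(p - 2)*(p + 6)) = p^2 - 11*p/2 + 7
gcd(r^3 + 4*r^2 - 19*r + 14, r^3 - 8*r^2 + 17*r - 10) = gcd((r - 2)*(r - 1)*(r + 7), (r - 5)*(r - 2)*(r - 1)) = r^2 - 3*r + 2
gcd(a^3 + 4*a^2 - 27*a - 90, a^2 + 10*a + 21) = a + 3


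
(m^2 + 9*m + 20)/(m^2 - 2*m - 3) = (m^2 + 9*m + 20)/(m^2 - 2*m - 3)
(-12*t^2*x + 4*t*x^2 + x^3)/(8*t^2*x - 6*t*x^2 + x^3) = (6*t + x)/(-4*t + x)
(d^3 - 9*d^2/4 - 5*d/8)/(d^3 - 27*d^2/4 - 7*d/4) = (d - 5/2)/(d - 7)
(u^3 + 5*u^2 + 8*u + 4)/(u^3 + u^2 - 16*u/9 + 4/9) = 9*(u^2 + 3*u + 2)/(9*u^2 - 9*u + 2)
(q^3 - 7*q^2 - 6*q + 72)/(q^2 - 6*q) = q - 1 - 12/q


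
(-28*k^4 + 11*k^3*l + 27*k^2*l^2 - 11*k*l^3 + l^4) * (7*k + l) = -196*k^5 + 49*k^4*l + 200*k^3*l^2 - 50*k^2*l^3 - 4*k*l^4 + l^5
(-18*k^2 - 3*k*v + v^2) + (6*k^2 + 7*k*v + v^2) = -12*k^2 + 4*k*v + 2*v^2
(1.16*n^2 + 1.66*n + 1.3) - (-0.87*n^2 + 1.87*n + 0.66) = 2.03*n^2 - 0.21*n + 0.64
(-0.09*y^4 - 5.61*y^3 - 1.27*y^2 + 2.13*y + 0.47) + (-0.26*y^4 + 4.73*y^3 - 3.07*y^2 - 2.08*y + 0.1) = -0.35*y^4 - 0.88*y^3 - 4.34*y^2 + 0.0499999999999998*y + 0.57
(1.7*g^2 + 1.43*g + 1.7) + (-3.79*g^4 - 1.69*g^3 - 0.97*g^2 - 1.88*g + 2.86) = -3.79*g^4 - 1.69*g^3 + 0.73*g^2 - 0.45*g + 4.56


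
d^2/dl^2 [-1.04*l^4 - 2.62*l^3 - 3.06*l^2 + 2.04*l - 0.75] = -12.48*l^2 - 15.72*l - 6.12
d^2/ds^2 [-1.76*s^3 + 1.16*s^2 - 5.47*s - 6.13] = 2.32 - 10.56*s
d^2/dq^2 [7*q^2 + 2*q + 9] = 14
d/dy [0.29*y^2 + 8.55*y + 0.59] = 0.58*y + 8.55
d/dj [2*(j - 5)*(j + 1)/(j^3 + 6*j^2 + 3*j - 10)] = 2*(-j^4 + 8*j^3 + 42*j^2 + 40*j + 55)/(j^6 + 12*j^5 + 42*j^4 + 16*j^3 - 111*j^2 - 60*j + 100)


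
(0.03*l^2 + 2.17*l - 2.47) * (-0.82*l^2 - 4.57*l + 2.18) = -0.0246*l^4 - 1.9165*l^3 - 7.8261*l^2 + 16.0185*l - 5.3846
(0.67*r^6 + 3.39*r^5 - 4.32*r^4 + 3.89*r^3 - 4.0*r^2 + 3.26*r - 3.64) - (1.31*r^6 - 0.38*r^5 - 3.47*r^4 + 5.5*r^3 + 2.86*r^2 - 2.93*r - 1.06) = -0.64*r^6 + 3.77*r^5 - 0.85*r^4 - 1.61*r^3 - 6.86*r^2 + 6.19*r - 2.58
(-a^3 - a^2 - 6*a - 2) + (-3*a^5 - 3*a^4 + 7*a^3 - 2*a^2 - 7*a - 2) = -3*a^5 - 3*a^4 + 6*a^3 - 3*a^2 - 13*a - 4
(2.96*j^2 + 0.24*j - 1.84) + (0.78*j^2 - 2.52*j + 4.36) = 3.74*j^2 - 2.28*j + 2.52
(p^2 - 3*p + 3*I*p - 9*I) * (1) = p^2 - 3*p + 3*I*p - 9*I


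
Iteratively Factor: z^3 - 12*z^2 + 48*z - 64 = (z - 4)*(z^2 - 8*z + 16) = (z - 4)^2*(z - 4)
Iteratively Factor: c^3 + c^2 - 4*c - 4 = (c + 2)*(c^2 - c - 2) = (c + 1)*(c + 2)*(c - 2)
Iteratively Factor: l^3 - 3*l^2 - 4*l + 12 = (l - 2)*(l^2 - l - 6) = (l - 3)*(l - 2)*(l + 2)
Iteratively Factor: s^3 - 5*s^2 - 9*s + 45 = (s + 3)*(s^2 - 8*s + 15) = (s - 5)*(s + 3)*(s - 3)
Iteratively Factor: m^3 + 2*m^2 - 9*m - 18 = (m - 3)*(m^2 + 5*m + 6) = (m - 3)*(m + 3)*(m + 2)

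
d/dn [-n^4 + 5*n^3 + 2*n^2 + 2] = n*(-4*n^2 + 15*n + 4)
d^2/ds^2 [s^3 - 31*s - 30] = 6*s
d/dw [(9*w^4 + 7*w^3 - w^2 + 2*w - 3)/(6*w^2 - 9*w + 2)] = (108*w^5 - 201*w^4 - 54*w^3 + 39*w^2 + 32*w - 23)/(36*w^4 - 108*w^3 + 105*w^2 - 36*w + 4)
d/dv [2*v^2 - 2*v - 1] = 4*v - 2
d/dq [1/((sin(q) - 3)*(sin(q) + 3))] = -sin(2*q)/((sin(q) - 3)^2*(sin(q) + 3)^2)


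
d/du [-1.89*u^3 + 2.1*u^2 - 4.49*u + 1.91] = -5.67*u^2 + 4.2*u - 4.49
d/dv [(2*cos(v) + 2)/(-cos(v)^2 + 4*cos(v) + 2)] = 2*(sin(v)^2 - 2*cos(v) + 1)*sin(v)/(sin(v)^2 + 4*cos(v) + 1)^2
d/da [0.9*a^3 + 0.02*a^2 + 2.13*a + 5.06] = 2.7*a^2 + 0.04*a + 2.13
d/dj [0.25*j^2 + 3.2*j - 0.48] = 0.5*j + 3.2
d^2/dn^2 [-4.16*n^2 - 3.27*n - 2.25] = -8.32000000000000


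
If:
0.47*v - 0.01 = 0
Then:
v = 0.02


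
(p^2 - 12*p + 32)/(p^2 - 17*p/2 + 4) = 2*(p - 4)/(2*p - 1)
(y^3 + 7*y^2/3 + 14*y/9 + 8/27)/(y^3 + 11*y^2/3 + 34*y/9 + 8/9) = (y + 2/3)/(y + 2)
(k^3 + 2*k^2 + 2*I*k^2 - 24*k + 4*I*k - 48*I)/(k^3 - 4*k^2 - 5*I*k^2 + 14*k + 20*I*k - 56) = (k + 6)/(k - 7*I)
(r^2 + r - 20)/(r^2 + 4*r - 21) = (r^2 + r - 20)/(r^2 + 4*r - 21)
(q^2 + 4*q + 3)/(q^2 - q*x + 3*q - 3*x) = (-q - 1)/(-q + x)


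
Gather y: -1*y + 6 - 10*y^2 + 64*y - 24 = -10*y^2 + 63*y - 18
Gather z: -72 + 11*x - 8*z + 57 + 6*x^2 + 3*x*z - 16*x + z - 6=6*x^2 - 5*x + z*(3*x - 7) - 21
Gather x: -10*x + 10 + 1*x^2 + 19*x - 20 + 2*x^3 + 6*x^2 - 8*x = 2*x^3 + 7*x^2 + x - 10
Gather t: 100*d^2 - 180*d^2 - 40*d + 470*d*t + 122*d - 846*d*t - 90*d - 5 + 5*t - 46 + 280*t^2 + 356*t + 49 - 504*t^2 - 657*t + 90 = -80*d^2 - 8*d - 224*t^2 + t*(-376*d - 296) + 88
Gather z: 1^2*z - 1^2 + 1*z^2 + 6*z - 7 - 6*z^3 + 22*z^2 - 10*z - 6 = -6*z^3 + 23*z^2 - 3*z - 14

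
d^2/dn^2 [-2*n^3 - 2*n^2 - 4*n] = -12*n - 4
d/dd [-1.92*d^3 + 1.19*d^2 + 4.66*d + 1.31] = -5.76*d^2 + 2.38*d + 4.66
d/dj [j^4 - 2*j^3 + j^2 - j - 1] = 4*j^3 - 6*j^2 + 2*j - 1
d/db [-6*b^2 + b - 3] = 1 - 12*b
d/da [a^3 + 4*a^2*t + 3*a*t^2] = 3*a^2 + 8*a*t + 3*t^2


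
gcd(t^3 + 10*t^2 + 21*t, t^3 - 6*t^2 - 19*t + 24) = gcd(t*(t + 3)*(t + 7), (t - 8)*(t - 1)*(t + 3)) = t + 3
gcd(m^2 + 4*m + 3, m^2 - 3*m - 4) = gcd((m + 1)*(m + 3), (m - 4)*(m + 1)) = m + 1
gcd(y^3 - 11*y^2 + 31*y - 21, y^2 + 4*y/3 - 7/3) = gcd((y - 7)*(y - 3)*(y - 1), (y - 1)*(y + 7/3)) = y - 1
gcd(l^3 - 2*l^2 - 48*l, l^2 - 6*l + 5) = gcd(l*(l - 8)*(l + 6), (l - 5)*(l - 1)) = 1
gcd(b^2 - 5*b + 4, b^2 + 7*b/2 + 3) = 1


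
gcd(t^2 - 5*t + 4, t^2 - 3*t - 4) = t - 4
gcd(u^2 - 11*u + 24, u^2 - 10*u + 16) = u - 8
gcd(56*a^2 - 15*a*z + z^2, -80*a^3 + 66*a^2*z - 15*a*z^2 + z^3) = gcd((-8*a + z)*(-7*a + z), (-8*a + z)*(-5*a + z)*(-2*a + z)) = -8*a + z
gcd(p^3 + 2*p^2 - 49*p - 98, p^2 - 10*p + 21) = p - 7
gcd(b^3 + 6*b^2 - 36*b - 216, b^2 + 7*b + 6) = b + 6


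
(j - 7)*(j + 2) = j^2 - 5*j - 14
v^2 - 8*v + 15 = (v - 5)*(v - 3)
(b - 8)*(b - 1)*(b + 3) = b^3 - 6*b^2 - 19*b + 24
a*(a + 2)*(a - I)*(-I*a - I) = -I*a^4 - a^3 - 3*I*a^3 - 3*a^2 - 2*I*a^2 - 2*a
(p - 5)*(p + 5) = p^2 - 25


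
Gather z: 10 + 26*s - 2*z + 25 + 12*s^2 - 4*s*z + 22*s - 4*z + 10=12*s^2 + 48*s + z*(-4*s - 6) + 45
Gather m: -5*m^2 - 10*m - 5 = -5*m^2 - 10*m - 5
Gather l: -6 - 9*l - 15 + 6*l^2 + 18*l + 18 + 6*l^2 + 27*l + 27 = 12*l^2 + 36*l + 24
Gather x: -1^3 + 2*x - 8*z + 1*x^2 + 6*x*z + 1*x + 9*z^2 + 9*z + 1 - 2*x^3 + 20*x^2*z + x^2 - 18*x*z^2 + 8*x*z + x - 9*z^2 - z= -2*x^3 + x^2*(20*z + 2) + x*(-18*z^2 + 14*z + 4)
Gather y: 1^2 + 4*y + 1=4*y + 2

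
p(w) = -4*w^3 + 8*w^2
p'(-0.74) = -18.41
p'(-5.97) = -523.21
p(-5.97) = 1136.23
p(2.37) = -8.31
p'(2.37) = -29.48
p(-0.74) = 6.00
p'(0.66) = 5.33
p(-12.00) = 8064.00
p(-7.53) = 2161.44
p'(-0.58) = -13.32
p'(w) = -12*w^2 + 16*w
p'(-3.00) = -156.00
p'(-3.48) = -201.00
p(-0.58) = 3.47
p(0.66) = 2.33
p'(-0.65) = -15.47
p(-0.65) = 4.48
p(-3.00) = 180.00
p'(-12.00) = -1920.00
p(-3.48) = 265.46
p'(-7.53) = -800.89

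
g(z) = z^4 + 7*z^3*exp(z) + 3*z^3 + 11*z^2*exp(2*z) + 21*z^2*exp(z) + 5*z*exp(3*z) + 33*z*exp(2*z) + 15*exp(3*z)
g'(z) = 7*z^3*exp(z) + 4*z^3 + 22*z^2*exp(2*z) + 42*z^2*exp(z) + 9*z^2 + 15*z*exp(3*z) + 88*z*exp(2*z) + 42*z*exp(z) + 50*exp(3*z) + 33*exp(2*z)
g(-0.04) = 11.96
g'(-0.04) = 69.52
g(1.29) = 2022.49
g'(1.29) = 6270.48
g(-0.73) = 0.23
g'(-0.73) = -2.22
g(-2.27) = -6.01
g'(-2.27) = 3.09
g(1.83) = 10364.36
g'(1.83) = 30844.66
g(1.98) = 16178.62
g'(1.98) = 47931.21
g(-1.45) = -0.63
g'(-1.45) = 5.86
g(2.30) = 41657.14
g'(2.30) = 122969.15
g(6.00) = 3052291877.79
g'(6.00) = 9413925732.74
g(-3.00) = 0.00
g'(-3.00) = -23.94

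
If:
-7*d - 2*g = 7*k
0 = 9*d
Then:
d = 0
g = -7*k/2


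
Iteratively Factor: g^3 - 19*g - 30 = (g - 5)*(g^2 + 5*g + 6) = (g - 5)*(g + 3)*(g + 2)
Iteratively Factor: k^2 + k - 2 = (k + 2)*(k - 1)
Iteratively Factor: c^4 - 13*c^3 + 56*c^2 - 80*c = (c - 4)*(c^3 - 9*c^2 + 20*c) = (c - 5)*(c - 4)*(c^2 - 4*c) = c*(c - 5)*(c - 4)*(c - 4)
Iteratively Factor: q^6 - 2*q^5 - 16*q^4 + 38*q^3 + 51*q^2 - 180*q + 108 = (q - 3)*(q^5 + q^4 - 13*q^3 - q^2 + 48*q - 36) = (q - 3)*(q + 3)*(q^4 - 2*q^3 - 7*q^2 + 20*q - 12) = (q - 3)*(q - 2)*(q + 3)*(q^3 - 7*q + 6) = (q - 3)*(q - 2)*(q + 3)^2*(q^2 - 3*q + 2) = (q - 3)*(q - 2)*(q - 1)*(q + 3)^2*(q - 2)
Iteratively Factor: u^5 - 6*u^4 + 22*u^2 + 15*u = (u + 1)*(u^4 - 7*u^3 + 7*u^2 + 15*u) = (u - 5)*(u + 1)*(u^3 - 2*u^2 - 3*u) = (u - 5)*(u - 3)*(u + 1)*(u^2 + u) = u*(u - 5)*(u - 3)*(u + 1)*(u + 1)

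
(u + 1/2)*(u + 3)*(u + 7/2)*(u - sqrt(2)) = u^4 - sqrt(2)*u^3 + 7*u^3 - 7*sqrt(2)*u^2 + 55*u^2/4 - 55*sqrt(2)*u/4 + 21*u/4 - 21*sqrt(2)/4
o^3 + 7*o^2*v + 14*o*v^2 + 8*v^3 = (o + v)*(o + 2*v)*(o + 4*v)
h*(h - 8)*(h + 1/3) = h^3 - 23*h^2/3 - 8*h/3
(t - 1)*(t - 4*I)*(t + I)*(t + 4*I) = t^4 - t^3 + I*t^3 + 16*t^2 - I*t^2 - 16*t + 16*I*t - 16*I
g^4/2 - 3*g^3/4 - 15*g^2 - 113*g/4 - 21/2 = (g/2 + 1)*(g - 7)*(g + 1/2)*(g + 3)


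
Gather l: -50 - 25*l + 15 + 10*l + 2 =-15*l - 33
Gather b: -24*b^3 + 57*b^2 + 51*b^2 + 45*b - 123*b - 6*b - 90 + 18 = -24*b^3 + 108*b^2 - 84*b - 72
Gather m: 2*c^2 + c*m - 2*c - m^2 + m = 2*c^2 - 2*c - m^2 + m*(c + 1)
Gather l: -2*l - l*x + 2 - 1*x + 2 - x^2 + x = l*(-x - 2) - x^2 + 4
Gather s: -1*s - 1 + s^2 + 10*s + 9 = s^2 + 9*s + 8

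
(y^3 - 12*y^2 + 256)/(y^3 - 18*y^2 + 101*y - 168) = (y^2 - 4*y - 32)/(y^2 - 10*y + 21)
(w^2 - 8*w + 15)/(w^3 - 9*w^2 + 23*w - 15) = 1/(w - 1)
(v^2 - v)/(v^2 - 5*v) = (v - 1)/(v - 5)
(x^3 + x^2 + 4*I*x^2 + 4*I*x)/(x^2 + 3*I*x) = (x^2 + x + 4*I*x + 4*I)/(x + 3*I)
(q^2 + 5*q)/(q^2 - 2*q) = (q + 5)/(q - 2)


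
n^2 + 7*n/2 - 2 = (n - 1/2)*(n + 4)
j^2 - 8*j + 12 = (j - 6)*(j - 2)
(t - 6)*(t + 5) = t^2 - t - 30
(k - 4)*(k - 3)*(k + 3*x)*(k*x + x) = k^4*x + 3*k^3*x^2 - 6*k^3*x - 18*k^2*x^2 + 5*k^2*x + 15*k*x^2 + 12*k*x + 36*x^2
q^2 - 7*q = q*(q - 7)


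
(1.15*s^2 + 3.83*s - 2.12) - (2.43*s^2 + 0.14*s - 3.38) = -1.28*s^2 + 3.69*s + 1.26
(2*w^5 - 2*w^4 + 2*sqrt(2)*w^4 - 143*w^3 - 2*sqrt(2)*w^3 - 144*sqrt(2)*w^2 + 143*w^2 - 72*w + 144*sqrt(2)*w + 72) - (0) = 2*w^5 - 2*w^4 + 2*sqrt(2)*w^4 - 143*w^3 - 2*sqrt(2)*w^3 - 144*sqrt(2)*w^2 + 143*w^2 - 72*w + 144*sqrt(2)*w + 72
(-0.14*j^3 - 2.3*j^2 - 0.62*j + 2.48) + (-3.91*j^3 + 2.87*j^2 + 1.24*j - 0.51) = -4.05*j^3 + 0.57*j^2 + 0.62*j + 1.97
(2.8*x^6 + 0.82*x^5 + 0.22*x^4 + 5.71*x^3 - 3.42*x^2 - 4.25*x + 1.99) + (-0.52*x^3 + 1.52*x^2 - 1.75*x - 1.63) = 2.8*x^6 + 0.82*x^5 + 0.22*x^4 + 5.19*x^3 - 1.9*x^2 - 6.0*x + 0.36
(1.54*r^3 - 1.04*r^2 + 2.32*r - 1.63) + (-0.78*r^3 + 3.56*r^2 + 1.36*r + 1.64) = 0.76*r^3 + 2.52*r^2 + 3.68*r + 0.01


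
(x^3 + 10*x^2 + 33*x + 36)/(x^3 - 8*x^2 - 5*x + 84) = (x^2 + 7*x + 12)/(x^2 - 11*x + 28)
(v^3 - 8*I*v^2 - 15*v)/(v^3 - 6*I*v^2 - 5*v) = (v - 3*I)/(v - I)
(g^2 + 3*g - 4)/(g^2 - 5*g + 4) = (g + 4)/(g - 4)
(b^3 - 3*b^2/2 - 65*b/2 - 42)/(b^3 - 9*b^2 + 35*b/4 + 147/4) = 2*(b + 4)/(2*b - 7)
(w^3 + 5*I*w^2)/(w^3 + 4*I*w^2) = (w + 5*I)/(w + 4*I)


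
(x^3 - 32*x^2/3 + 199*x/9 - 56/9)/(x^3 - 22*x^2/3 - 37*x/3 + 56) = (x - 1/3)/(x + 3)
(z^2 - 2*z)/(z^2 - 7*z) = (z - 2)/(z - 7)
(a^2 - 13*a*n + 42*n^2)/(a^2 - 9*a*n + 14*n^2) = (a - 6*n)/(a - 2*n)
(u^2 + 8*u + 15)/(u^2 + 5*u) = (u + 3)/u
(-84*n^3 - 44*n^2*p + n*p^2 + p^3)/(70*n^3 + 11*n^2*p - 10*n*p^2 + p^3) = (6*n + p)/(-5*n + p)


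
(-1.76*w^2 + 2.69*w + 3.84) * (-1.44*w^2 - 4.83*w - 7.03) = 2.5344*w^4 + 4.6272*w^3 - 6.1495*w^2 - 37.4579*w - 26.9952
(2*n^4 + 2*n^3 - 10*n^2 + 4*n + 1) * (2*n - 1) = 4*n^5 + 2*n^4 - 22*n^3 + 18*n^2 - 2*n - 1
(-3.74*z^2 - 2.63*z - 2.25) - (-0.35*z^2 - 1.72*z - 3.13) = -3.39*z^2 - 0.91*z + 0.88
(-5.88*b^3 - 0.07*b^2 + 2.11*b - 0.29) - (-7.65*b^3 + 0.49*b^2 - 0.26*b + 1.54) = 1.77*b^3 - 0.56*b^2 + 2.37*b - 1.83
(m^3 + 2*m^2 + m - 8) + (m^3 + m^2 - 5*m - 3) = 2*m^3 + 3*m^2 - 4*m - 11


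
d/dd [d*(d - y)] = 2*d - y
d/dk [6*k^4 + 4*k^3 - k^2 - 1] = 2*k*(12*k^2 + 6*k - 1)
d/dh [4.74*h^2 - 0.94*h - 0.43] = 9.48*h - 0.94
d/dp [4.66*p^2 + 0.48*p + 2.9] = 9.32*p + 0.48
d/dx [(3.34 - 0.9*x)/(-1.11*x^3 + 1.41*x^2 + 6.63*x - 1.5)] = (-1.998*x^3 + 12.3912*x^2 - 9.4188*x - 20.7942)/(1.2321*x^6 - 3.1302*x^5 - 12.7305*x^4 + 22.0266*x^3 + 39.7269*x^2 - 19.89*x + 2.25)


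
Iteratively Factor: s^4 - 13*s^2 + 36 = (s + 2)*(s^3 - 2*s^2 - 9*s + 18) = (s - 3)*(s + 2)*(s^2 + s - 6) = (s - 3)*(s + 2)*(s + 3)*(s - 2)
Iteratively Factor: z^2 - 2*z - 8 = (z + 2)*(z - 4)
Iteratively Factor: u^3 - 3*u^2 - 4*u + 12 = (u - 2)*(u^2 - u - 6) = (u - 2)*(u + 2)*(u - 3)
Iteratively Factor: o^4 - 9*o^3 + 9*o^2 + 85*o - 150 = (o - 5)*(o^3 - 4*o^2 - 11*o + 30) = (o - 5)^2*(o^2 + o - 6) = (o - 5)^2*(o - 2)*(o + 3)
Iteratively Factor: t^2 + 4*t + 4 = (t + 2)*(t + 2)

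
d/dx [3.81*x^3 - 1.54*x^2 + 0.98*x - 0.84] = 11.43*x^2 - 3.08*x + 0.98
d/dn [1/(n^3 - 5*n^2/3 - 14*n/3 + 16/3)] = 3*(-9*n^2 + 10*n + 14)/(3*n^3 - 5*n^2 - 14*n + 16)^2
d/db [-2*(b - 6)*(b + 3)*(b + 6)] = -6*b^2 - 12*b + 72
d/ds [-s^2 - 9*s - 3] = -2*s - 9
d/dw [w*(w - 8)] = 2*w - 8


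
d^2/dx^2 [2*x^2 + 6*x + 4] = 4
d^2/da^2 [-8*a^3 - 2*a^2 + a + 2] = -48*a - 4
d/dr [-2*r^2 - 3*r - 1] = -4*r - 3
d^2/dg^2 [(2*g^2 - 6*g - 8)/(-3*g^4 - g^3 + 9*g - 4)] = 4*(3*(-g*(6*g + 1)*(-g^2 + 3*g + 4) + (2*g - 3)*(4*g^3 + g^2 - 3))*(3*g^4 + g^3 - 9*g + 4) + 9*(-g^2 + 3*g + 4)*(4*g^3 + g^2 - 3)^2 - (3*g^4 + g^3 - 9*g + 4)^2)/(3*g^4 + g^3 - 9*g + 4)^3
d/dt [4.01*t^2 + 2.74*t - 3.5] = 8.02*t + 2.74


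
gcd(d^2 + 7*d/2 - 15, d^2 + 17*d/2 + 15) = d + 6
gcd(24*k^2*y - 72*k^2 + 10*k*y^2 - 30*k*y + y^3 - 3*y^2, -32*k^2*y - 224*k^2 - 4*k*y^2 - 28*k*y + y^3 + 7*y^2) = 4*k + y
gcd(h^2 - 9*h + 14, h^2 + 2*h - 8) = h - 2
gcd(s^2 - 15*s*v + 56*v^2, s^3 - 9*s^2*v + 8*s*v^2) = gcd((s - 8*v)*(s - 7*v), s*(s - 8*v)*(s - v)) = s - 8*v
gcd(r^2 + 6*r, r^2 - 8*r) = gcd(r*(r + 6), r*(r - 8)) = r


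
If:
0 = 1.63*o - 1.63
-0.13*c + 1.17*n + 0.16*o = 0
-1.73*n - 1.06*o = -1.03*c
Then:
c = 0.98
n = -0.03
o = 1.00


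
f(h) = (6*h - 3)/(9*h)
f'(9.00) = 0.00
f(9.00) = 0.63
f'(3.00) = 0.04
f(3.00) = 0.56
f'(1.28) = 0.20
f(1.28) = 0.41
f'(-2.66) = 0.05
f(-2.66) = 0.79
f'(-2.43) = 0.06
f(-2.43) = 0.80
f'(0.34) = 2.88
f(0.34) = -0.31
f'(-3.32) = 0.03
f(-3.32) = 0.77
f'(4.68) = 0.02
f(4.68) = 0.60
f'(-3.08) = 0.04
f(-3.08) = 0.77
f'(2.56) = 0.05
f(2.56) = 0.54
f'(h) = 2/(3*h) - (6*h - 3)/(9*h^2)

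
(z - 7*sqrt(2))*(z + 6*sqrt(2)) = z^2 - sqrt(2)*z - 84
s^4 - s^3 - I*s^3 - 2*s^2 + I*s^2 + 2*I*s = s*(s - 2)*(s + 1)*(s - I)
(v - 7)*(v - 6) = v^2 - 13*v + 42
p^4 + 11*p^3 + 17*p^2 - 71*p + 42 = (p - 1)^2*(p + 6)*(p + 7)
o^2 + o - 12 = (o - 3)*(o + 4)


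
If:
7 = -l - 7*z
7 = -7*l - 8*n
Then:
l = -7*z - 7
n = 49*z/8 + 21/4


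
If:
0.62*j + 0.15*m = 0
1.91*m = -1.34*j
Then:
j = 0.00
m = 0.00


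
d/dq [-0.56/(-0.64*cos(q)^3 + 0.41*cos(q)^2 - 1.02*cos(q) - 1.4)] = (1.0752*cos(q)^2 - 0.4592*cos(q) + 0.5712)*sin(q)/(0.64*cos(q)^3 - 0.41*cos(q)^2 + 1.02*cos(q) + 1.4)^2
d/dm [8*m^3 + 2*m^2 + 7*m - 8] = 24*m^2 + 4*m + 7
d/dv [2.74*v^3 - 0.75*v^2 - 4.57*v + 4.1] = 8.22*v^2 - 1.5*v - 4.57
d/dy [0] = 0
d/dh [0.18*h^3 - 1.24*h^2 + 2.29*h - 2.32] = 0.54*h^2 - 2.48*h + 2.29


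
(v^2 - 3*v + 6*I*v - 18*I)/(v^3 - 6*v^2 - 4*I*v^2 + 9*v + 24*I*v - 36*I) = (v + 6*I)/(v^2 - v*(3 + 4*I) + 12*I)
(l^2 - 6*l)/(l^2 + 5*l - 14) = l*(l - 6)/(l^2 + 5*l - 14)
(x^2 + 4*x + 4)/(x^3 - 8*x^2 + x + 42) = (x + 2)/(x^2 - 10*x + 21)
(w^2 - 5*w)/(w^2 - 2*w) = (w - 5)/(w - 2)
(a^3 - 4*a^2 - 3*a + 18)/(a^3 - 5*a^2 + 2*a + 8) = (a^3 - 4*a^2 - 3*a + 18)/(a^3 - 5*a^2 + 2*a + 8)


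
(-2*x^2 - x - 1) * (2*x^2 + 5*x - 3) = -4*x^4 - 12*x^3 - x^2 - 2*x + 3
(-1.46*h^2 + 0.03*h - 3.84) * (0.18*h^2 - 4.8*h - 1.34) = -0.2628*h^4 + 7.0134*h^3 + 1.1212*h^2 + 18.3918*h + 5.1456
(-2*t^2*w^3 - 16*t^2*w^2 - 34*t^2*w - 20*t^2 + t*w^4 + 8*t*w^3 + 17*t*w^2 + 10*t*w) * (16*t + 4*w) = -32*t^3*w^3 - 256*t^3*w^2 - 544*t^3*w - 320*t^3 + 8*t^2*w^4 + 64*t^2*w^3 + 136*t^2*w^2 + 80*t^2*w + 4*t*w^5 + 32*t*w^4 + 68*t*w^3 + 40*t*w^2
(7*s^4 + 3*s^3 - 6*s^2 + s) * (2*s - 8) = 14*s^5 - 50*s^4 - 36*s^3 + 50*s^2 - 8*s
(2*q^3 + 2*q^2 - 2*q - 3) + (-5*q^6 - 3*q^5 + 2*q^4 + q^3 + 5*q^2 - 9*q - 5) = -5*q^6 - 3*q^5 + 2*q^4 + 3*q^3 + 7*q^2 - 11*q - 8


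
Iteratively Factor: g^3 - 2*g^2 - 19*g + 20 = (g + 4)*(g^2 - 6*g + 5) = (g - 1)*(g + 4)*(g - 5)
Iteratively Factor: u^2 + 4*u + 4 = (u + 2)*(u + 2)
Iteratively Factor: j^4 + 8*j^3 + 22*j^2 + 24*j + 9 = (j + 3)*(j^3 + 5*j^2 + 7*j + 3) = (j + 1)*(j + 3)*(j^2 + 4*j + 3) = (j + 1)^2*(j + 3)*(j + 3)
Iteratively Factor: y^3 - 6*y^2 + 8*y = (y - 2)*(y^2 - 4*y) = (y - 4)*(y - 2)*(y)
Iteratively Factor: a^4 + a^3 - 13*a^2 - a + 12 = (a + 4)*(a^3 - 3*a^2 - a + 3) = (a + 1)*(a + 4)*(a^2 - 4*a + 3) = (a - 3)*(a + 1)*(a + 4)*(a - 1)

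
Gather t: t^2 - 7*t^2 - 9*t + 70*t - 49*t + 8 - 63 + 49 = -6*t^2 + 12*t - 6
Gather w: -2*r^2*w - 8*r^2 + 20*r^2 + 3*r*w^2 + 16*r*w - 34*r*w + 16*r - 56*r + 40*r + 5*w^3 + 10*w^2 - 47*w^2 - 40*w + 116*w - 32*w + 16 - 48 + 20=12*r^2 + 5*w^3 + w^2*(3*r - 37) + w*(-2*r^2 - 18*r + 44) - 12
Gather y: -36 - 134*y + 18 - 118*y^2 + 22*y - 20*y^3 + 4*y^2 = -20*y^3 - 114*y^2 - 112*y - 18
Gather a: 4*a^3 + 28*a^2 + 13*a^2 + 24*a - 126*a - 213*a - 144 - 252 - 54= 4*a^3 + 41*a^2 - 315*a - 450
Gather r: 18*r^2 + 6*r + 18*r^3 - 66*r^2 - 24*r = 18*r^3 - 48*r^2 - 18*r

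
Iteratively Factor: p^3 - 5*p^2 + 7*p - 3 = (p - 1)*(p^2 - 4*p + 3) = (p - 3)*(p - 1)*(p - 1)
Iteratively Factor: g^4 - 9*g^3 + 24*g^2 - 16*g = (g - 4)*(g^3 - 5*g^2 + 4*g) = (g - 4)^2*(g^2 - g) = (g - 4)^2*(g - 1)*(g)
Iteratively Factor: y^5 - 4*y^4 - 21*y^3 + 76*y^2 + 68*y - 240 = (y + 2)*(y^4 - 6*y^3 - 9*y^2 + 94*y - 120) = (y - 5)*(y + 2)*(y^3 - y^2 - 14*y + 24) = (y - 5)*(y - 2)*(y + 2)*(y^2 + y - 12) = (y - 5)*(y - 3)*(y - 2)*(y + 2)*(y + 4)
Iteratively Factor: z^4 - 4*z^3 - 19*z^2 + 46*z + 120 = (z - 5)*(z^3 + z^2 - 14*z - 24) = (z - 5)*(z + 2)*(z^2 - z - 12) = (z - 5)*(z + 2)*(z + 3)*(z - 4)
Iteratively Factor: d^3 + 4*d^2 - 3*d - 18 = (d + 3)*(d^2 + d - 6) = (d - 2)*(d + 3)*(d + 3)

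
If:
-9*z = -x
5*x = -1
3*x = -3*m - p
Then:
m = 1/5 - p/3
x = -1/5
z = -1/45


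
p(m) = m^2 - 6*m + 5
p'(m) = 2*m - 6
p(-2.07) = 21.70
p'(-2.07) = -10.14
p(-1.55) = 16.70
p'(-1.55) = -9.10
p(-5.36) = 65.89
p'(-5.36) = -16.72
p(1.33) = -1.21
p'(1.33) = -3.34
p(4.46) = -1.87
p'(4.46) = 2.92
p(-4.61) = 53.91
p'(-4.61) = -15.22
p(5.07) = 0.28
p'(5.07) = 4.14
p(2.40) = -3.64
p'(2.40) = -1.20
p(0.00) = 5.00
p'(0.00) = -6.00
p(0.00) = 5.00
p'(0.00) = -6.00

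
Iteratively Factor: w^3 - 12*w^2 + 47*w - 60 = (w - 5)*(w^2 - 7*w + 12) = (w - 5)*(w - 4)*(w - 3)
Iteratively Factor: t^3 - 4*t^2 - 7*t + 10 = (t + 2)*(t^2 - 6*t + 5) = (t - 5)*(t + 2)*(t - 1)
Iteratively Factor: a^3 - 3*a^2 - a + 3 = (a - 3)*(a^2 - 1) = (a - 3)*(a + 1)*(a - 1)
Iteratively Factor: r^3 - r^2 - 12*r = (r + 3)*(r^2 - 4*r) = r*(r + 3)*(r - 4)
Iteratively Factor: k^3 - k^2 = (k)*(k^2 - k) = k*(k - 1)*(k)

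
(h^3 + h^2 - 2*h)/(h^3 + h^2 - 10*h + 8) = h*(h + 2)/(h^2 + 2*h - 8)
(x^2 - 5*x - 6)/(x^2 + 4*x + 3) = (x - 6)/(x + 3)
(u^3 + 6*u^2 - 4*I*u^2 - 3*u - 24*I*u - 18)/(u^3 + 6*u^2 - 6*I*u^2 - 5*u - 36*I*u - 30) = (u - 3*I)/(u - 5*I)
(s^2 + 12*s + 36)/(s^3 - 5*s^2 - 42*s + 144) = (s + 6)/(s^2 - 11*s + 24)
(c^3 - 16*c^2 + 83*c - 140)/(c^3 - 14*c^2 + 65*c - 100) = (c - 7)/(c - 5)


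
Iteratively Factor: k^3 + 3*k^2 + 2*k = (k)*(k^2 + 3*k + 2) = k*(k + 1)*(k + 2)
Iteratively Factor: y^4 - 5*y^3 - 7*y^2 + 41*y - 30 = (y + 3)*(y^3 - 8*y^2 + 17*y - 10) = (y - 2)*(y + 3)*(y^2 - 6*y + 5) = (y - 5)*(y - 2)*(y + 3)*(y - 1)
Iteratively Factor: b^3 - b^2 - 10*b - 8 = (b + 1)*(b^2 - 2*b - 8) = (b - 4)*(b + 1)*(b + 2)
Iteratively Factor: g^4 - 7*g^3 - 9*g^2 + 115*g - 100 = (g - 1)*(g^3 - 6*g^2 - 15*g + 100) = (g - 1)*(g + 4)*(g^2 - 10*g + 25) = (g - 5)*(g - 1)*(g + 4)*(g - 5)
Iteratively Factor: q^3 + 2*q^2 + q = (q + 1)*(q^2 + q) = q*(q + 1)*(q + 1)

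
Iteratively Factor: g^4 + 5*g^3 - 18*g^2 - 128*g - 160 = (g - 5)*(g^3 + 10*g^2 + 32*g + 32) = (g - 5)*(g + 4)*(g^2 + 6*g + 8) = (g - 5)*(g + 2)*(g + 4)*(g + 4)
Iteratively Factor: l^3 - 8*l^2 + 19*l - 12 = (l - 3)*(l^2 - 5*l + 4) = (l - 4)*(l - 3)*(l - 1)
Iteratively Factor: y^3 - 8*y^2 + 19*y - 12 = (y - 4)*(y^2 - 4*y + 3) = (y - 4)*(y - 1)*(y - 3)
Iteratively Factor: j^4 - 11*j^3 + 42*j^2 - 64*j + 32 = (j - 2)*(j^3 - 9*j^2 + 24*j - 16) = (j - 4)*(j - 2)*(j^2 - 5*j + 4) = (j - 4)^2*(j - 2)*(j - 1)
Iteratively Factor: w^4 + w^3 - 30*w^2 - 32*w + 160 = (w - 2)*(w^3 + 3*w^2 - 24*w - 80) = (w - 2)*(w + 4)*(w^2 - w - 20) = (w - 2)*(w + 4)^2*(w - 5)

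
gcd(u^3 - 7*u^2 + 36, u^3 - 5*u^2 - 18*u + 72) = u^2 - 9*u + 18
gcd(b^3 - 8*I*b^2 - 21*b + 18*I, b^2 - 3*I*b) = b - 3*I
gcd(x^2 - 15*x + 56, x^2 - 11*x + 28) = x - 7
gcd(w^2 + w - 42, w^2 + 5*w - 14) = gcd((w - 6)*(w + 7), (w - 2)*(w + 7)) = w + 7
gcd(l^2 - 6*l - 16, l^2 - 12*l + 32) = l - 8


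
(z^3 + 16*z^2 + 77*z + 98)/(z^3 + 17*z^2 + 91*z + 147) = (z + 2)/(z + 3)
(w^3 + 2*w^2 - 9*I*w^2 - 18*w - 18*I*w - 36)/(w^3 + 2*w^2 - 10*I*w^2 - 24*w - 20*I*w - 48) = (w - 3*I)/(w - 4*I)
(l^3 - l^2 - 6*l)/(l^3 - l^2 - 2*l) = (-l^2 + l + 6)/(-l^2 + l + 2)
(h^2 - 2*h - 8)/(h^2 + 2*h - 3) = (h^2 - 2*h - 8)/(h^2 + 2*h - 3)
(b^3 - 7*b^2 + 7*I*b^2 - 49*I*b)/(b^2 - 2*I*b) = (b^2 + 7*b*(-1 + I) - 49*I)/(b - 2*I)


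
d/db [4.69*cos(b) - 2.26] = -4.69*sin(b)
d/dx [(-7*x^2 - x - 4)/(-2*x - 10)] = (7*x^2 + 70*x + 1)/(2*(x^2 + 10*x + 25))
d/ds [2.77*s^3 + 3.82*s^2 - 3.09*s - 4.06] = 8.31*s^2 + 7.64*s - 3.09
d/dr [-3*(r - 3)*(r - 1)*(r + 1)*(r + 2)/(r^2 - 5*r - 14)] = 6*(-r^3 + 12*r^2 - 21*r - 2)/(r^2 - 14*r + 49)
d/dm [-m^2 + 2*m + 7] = 2 - 2*m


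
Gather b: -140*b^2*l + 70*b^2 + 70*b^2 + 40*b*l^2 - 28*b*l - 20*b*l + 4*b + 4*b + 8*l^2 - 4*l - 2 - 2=b^2*(140 - 140*l) + b*(40*l^2 - 48*l + 8) + 8*l^2 - 4*l - 4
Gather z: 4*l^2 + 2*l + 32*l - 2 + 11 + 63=4*l^2 + 34*l + 72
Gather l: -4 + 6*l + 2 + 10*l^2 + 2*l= 10*l^2 + 8*l - 2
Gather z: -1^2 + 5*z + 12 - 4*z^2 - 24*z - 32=-4*z^2 - 19*z - 21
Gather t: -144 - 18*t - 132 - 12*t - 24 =-30*t - 300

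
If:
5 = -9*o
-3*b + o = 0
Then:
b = -5/27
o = -5/9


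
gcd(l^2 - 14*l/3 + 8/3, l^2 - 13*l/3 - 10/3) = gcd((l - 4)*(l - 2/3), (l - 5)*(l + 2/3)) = 1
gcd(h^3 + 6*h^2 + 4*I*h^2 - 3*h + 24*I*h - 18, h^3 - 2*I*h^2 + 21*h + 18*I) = h^2 + 4*I*h - 3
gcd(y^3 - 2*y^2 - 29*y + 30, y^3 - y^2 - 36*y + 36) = y^2 - 7*y + 6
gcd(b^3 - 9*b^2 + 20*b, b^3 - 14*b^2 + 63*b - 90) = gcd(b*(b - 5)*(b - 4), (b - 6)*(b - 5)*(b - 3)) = b - 5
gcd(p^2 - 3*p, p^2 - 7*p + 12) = p - 3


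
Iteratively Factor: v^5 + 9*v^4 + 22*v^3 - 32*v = (v)*(v^4 + 9*v^3 + 22*v^2 - 32) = v*(v + 4)*(v^3 + 5*v^2 + 2*v - 8) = v*(v + 2)*(v + 4)*(v^2 + 3*v - 4) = v*(v - 1)*(v + 2)*(v + 4)*(v + 4)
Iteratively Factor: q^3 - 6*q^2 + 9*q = (q - 3)*(q^2 - 3*q) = (q - 3)^2*(q)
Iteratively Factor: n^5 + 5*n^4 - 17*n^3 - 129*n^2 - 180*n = (n + 4)*(n^4 + n^3 - 21*n^2 - 45*n) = n*(n + 4)*(n^3 + n^2 - 21*n - 45) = n*(n + 3)*(n + 4)*(n^2 - 2*n - 15) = n*(n + 3)^2*(n + 4)*(n - 5)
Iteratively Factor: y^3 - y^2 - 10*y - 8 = (y - 4)*(y^2 + 3*y + 2) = (y - 4)*(y + 1)*(y + 2)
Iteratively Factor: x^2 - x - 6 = (x - 3)*(x + 2)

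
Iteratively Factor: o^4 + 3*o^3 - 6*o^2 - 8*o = (o + 4)*(o^3 - o^2 - 2*o) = (o + 1)*(o + 4)*(o^2 - 2*o) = o*(o + 1)*(o + 4)*(o - 2)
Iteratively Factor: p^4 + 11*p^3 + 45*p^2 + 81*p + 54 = (p + 3)*(p^3 + 8*p^2 + 21*p + 18) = (p + 2)*(p + 3)*(p^2 + 6*p + 9) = (p + 2)*(p + 3)^2*(p + 3)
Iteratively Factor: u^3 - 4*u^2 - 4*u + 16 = (u + 2)*(u^2 - 6*u + 8) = (u - 2)*(u + 2)*(u - 4)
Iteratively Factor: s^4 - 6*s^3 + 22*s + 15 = (s - 3)*(s^3 - 3*s^2 - 9*s - 5) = (s - 3)*(s + 1)*(s^2 - 4*s - 5) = (s - 3)*(s + 1)^2*(s - 5)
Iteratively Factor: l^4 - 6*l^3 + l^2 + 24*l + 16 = (l - 4)*(l^3 - 2*l^2 - 7*l - 4) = (l - 4)*(l + 1)*(l^2 - 3*l - 4) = (l - 4)^2*(l + 1)*(l + 1)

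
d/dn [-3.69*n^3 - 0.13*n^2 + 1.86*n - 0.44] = -11.07*n^2 - 0.26*n + 1.86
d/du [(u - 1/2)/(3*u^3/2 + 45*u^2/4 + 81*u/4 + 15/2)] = 2*(-8*u^3 - 24*u^2 + 30*u + 47)/(3*(4*u^6 + 60*u^5 + 333*u^4 + 850*u^3 + 1029*u^2 + 540*u + 100))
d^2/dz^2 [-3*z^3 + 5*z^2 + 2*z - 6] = 10 - 18*z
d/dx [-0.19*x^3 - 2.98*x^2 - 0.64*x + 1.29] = -0.57*x^2 - 5.96*x - 0.64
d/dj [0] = 0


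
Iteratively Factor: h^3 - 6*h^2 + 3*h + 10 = (h + 1)*(h^2 - 7*h + 10) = (h - 5)*(h + 1)*(h - 2)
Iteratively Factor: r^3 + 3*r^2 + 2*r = (r + 2)*(r^2 + r) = (r + 1)*(r + 2)*(r)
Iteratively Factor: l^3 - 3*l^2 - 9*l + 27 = (l + 3)*(l^2 - 6*l + 9) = (l - 3)*(l + 3)*(l - 3)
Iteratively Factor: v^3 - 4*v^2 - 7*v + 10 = (v + 2)*(v^2 - 6*v + 5) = (v - 1)*(v + 2)*(v - 5)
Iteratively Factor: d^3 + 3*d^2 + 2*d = (d + 2)*(d^2 + d) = d*(d + 2)*(d + 1)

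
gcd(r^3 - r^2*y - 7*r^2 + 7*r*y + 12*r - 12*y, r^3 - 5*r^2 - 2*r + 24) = r^2 - 7*r + 12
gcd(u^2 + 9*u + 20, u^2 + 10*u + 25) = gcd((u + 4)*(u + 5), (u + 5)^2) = u + 5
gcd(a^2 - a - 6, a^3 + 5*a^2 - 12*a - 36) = a^2 - a - 6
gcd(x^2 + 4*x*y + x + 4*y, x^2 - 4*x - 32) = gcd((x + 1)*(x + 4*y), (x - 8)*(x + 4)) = 1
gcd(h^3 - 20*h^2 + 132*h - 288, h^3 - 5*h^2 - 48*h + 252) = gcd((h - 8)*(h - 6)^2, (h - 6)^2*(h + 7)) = h^2 - 12*h + 36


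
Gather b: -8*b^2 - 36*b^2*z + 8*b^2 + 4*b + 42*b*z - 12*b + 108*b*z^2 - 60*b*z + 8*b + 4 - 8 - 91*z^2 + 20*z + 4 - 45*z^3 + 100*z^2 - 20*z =-36*b^2*z + b*(108*z^2 - 18*z) - 45*z^3 + 9*z^2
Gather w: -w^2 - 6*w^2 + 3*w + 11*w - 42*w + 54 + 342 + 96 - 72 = -7*w^2 - 28*w + 420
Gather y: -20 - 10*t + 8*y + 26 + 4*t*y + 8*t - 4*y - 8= -2*t + y*(4*t + 4) - 2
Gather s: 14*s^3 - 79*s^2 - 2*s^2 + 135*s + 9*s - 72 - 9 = 14*s^3 - 81*s^2 + 144*s - 81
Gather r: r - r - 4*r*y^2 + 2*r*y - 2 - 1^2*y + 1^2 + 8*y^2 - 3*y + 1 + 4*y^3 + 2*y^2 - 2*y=r*(-4*y^2 + 2*y) + 4*y^3 + 10*y^2 - 6*y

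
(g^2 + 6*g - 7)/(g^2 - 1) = (g + 7)/(g + 1)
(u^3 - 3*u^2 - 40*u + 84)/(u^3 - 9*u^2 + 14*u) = (u + 6)/u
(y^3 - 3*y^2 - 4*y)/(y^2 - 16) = y*(y + 1)/(y + 4)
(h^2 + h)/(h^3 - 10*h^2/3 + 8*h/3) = 3*(h + 1)/(3*h^2 - 10*h + 8)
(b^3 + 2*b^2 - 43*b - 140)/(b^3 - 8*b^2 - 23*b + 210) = (b + 4)/(b - 6)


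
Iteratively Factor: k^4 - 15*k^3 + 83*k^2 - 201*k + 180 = (k - 4)*(k^3 - 11*k^2 + 39*k - 45) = (k - 4)*(k - 3)*(k^2 - 8*k + 15) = (k - 5)*(k - 4)*(k - 3)*(k - 3)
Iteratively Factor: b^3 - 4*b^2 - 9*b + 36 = (b - 4)*(b^2 - 9) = (b - 4)*(b + 3)*(b - 3)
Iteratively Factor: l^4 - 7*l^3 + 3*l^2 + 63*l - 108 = (l - 3)*(l^3 - 4*l^2 - 9*l + 36) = (l - 3)*(l + 3)*(l^2 - 7*l + 12) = (l - 4)*(l - 3)*(l + 3)*(l - 3)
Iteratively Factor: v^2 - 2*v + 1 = (v - 1)*(v - 1)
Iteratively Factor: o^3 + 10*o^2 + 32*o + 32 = (o + 4)*(o^2 + 6*o + 8) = (o + 4)^2*(o + 2)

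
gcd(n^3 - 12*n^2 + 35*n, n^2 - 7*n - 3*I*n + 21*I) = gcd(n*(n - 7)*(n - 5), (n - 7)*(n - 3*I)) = n - 7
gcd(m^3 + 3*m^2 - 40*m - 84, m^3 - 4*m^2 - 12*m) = m^2 - 4*m - 12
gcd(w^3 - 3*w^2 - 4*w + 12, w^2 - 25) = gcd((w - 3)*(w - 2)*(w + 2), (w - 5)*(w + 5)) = 1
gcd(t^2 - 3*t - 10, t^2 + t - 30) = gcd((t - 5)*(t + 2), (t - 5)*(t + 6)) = t - 5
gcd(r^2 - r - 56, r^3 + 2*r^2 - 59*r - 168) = r^2 - r - 56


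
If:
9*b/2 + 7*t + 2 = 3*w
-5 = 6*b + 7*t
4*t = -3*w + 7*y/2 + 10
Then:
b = -49*y/69 - 74/23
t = 14*y/23 + 47/23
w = 49*y/138 + 14/23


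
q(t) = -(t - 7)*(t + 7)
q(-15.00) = -176.00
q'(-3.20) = 6.40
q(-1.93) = 45.28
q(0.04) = 49.00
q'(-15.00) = 30.00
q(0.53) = 48.72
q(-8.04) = -15.64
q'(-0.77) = 1.54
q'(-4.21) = 8.42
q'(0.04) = -0.08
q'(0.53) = -1.06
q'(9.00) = -18.00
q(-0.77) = 48.41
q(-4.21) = 31.28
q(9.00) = -32.00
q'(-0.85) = 1.70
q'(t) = -2*t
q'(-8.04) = 16.08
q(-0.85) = 48.28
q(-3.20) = 38.76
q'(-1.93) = 3.86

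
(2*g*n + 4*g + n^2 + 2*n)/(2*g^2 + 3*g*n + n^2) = (n + 2)/(g + n)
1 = 1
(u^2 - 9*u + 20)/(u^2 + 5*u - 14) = (u^2 - 9*u + 20)/(u^2 + 5*u - 14)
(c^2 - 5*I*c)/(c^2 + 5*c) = (c - 5*I)/(c + 5)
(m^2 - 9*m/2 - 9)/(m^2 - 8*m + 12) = (m + 3/2)/(m - 2)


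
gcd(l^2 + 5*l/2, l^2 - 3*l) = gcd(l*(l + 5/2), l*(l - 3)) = l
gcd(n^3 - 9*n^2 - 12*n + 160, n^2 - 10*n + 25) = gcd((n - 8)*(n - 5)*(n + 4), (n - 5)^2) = n - 5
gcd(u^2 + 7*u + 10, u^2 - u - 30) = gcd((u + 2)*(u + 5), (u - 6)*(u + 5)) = u + 5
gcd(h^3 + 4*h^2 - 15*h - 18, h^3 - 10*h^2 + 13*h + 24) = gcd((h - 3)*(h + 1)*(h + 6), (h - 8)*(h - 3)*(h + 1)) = h^2 - 2*h - 3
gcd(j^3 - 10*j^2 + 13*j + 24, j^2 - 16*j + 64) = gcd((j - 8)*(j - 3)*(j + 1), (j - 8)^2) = j - 8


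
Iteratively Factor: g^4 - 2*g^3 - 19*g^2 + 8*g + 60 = (g - 5)*(g^3 + 3*g^2 - 4*g - 12) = (g - 5)*(g - 2)*(g^2 + 5*g + 6) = (g - 5)*(g - 2)*(g + 2)*(g + 3)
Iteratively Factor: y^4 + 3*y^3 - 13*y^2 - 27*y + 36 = (y + 3)*(y^3 - 13*y + 12) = (y - 1)*(y + 3)*(y^2 + y - 12) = (y - 3)*(y - 1)*(y + 3)*(y + 4)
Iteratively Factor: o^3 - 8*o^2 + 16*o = (o - 4)*(o^2 - 4*o) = (o - 4)^2*(o)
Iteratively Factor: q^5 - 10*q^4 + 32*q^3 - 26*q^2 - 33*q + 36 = (q - 3)*(q^4 - 7*q^3 + 11*q^2 + 7*q - 12) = (q - 3)^2*(q^3 - 4*q^2 - q + 4) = (q - 4)*(q - 3)^2*(q^2 - 1) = (q - 4)*(q - 3)^2*(q + 1)*(q - 1)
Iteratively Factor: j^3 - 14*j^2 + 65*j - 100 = (j - 5)*(j^2 - 9*j + 20) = (j - 5)*(j - 4)*(j - 5)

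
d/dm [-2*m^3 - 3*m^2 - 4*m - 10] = -6*m^2 - 6*m - 4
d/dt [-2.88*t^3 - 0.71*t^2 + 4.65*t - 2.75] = -8.64*t^2 - 1.42*t + 4.65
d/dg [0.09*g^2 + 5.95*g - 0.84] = 0.18*g + 5.95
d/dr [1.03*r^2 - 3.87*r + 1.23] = 2.06*r - 3.87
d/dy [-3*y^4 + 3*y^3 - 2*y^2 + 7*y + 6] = -12*y^3 + 9*y^2 - 4*y + 7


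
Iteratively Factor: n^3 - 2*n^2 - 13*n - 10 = (n + 2)*(n^2 - 4*n - 5) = (n + 1)*(n + 2)*(n - 5)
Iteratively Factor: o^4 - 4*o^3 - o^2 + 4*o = (o - 1)*(o^3 - 3*o^2 - 4*o) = (o - 1)*(o + 1)*(o^2 - 4*o) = o*(o - 1)*(o + 1)*(o - 4)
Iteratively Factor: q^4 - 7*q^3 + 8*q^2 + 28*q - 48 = (q + 2)*(q^3 - 9*q^2 + 26*q - 24) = (q - 3)*(q + 2)*(q^2 - 6*q + 8) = (q - 3)*(q - 2)*(q + 2)*(q - 4)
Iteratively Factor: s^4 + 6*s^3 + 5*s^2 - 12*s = (s + 4)*(s^3 + 2*s^2 - 3*s) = (s + 3)*(s + 4)*(s^2 - s) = s*(s + 3)*(s + 4)*(s - 1)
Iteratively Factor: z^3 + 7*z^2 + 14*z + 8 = (z + 1)*(z^2 + 6*z + 8) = (z + 1)*(z + 4)*(z + 2)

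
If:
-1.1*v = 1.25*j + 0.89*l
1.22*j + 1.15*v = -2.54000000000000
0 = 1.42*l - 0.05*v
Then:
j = 50.18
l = -1.95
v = -55.44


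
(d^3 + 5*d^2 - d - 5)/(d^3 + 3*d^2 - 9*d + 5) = (d + 1)/(d - 1)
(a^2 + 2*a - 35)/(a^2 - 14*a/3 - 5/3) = 3*(a + 7)/(3*a + 1)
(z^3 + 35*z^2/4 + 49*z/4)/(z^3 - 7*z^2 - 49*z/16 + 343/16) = 4*z*(z + 7)/(4*z^2 - 35*z + 49)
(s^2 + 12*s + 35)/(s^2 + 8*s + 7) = (s + 5)/(s + 1)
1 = 1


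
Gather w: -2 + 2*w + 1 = 2*w - 1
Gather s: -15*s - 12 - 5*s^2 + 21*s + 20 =-5*s^2 + 6*s + 8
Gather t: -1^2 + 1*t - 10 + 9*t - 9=10*t - 20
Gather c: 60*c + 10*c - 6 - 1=70*c - 7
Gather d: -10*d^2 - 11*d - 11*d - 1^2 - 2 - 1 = -10*d^2 - 22*d - 4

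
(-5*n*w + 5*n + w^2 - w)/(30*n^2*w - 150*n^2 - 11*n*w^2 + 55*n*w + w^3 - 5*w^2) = (w - 1)/(-6*n*w + 30*n + w^2 - 5*w)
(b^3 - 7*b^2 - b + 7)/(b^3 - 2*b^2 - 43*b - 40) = (b^2 - 8*b + 7)/(b^2 - 3*b - 40)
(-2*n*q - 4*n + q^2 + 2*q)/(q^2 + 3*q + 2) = (-2*n + q)/(q + 1)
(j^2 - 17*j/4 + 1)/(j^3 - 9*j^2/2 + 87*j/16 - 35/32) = 8*(j - 4)/(8*j^2 - 34*j + 35)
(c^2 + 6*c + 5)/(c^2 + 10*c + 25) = (c + 1)/(c + 5)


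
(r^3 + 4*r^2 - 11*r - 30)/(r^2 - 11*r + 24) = (r^2 + 7*r + 10)/(r - 8)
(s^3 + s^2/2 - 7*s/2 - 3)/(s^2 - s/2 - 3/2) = (2*s^2 - s - 6)/(2*s - 3)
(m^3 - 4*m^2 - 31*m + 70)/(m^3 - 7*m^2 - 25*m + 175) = (m - 2)/(m - 5)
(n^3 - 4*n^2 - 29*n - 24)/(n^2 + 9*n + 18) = (n^2 - 7*n - 8)/(n + 6)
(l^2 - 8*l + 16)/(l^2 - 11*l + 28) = (l - 4)/(l - 7)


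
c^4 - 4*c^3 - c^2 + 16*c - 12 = (c - 3)*(c - 2)*(c - 1)*(c + 2)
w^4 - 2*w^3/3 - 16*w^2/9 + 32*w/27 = w*(w - 4/3)*(w - 2/3)*(w + 4/3)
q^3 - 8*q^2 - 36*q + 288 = (q - 8)*(q - 6)*(q + 6)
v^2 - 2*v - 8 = (v - 4)*(v + 2)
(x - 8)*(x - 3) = x^2 - 11*x + 24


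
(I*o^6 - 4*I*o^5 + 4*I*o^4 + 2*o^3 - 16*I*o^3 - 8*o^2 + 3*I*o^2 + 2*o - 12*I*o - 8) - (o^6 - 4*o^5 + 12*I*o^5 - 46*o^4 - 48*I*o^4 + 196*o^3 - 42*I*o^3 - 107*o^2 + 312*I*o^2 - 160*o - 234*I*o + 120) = -o^6 + I*o^6 + 4*o^5 - 16*I*o^5 + 46*o^4 + 52*I*o^4 - 194*o^3 + 26*I*o^3 + 99*o^2 - 309*I*o^2 + 162*o + 222*I*o - 128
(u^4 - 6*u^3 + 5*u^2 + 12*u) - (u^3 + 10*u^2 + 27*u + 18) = u^4 - 7*u^3 - 5*u^2 - 15*u - 18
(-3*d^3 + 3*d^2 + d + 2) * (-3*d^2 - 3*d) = 9*d^5 - 12*d^3 - 9*d^2 - 6*d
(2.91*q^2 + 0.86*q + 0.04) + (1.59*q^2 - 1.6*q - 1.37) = 4.5*q^2 - 0.74*q - 1.33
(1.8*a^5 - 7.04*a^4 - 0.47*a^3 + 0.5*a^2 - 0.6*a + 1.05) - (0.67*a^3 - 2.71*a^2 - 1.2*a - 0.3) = 1.8*a^5 - 7.04*a^4 - 1.14*a^3 + 3.21*a^2 + 0.6*a + 1.35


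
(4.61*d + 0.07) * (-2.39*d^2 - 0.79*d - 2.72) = -11.0179*d^3 - 3.8092*d^2 - 12.5945*d - 0.1904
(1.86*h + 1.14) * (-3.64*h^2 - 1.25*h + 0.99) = -6.7704*h^3 - 6.4746*h^2 + 0.4164*h + 1.1286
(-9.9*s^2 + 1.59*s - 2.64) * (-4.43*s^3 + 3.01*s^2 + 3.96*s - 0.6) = 43.857*s^5 - 36.8427*s^4 - 22.7229*s^3 + 4.29*s^2 - 11.4084*s + 1.584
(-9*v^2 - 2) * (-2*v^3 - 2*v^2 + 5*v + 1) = 18*v^5 + 18*v^4 - 41*v^3 - 5*v^2 - 10*v - 2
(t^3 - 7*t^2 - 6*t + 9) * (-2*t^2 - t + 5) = -2*t^5 + 13*t^4 + 24*t^3 - 47*t^2 - 39*t + 45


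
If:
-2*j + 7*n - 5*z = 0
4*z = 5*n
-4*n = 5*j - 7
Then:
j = 21/47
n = 56/47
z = 70/47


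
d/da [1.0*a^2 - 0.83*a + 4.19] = 2.0*a - 0.83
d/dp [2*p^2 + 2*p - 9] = 4*p + 2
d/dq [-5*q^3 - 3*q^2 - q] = -15*q^2 - 6*q - 1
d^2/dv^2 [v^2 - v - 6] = 2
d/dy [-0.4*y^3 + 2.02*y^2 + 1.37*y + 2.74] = -1.2*y^2 + 4.04*y + 1.37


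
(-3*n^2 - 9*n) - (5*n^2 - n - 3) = -8*n^2 - 8*n + 3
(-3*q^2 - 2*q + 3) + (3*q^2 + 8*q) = 6*q + 3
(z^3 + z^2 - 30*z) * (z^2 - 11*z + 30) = z^5 - 10*z^4 - 11*z^3 + 360*z^2 - 900*z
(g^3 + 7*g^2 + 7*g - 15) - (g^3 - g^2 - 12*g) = 8*g^2 + 19*g - 15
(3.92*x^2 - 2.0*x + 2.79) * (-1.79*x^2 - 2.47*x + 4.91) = -7.0168*x^4 - 6.1024*x^3 + 19.1931*x^2 - 16.7113*x + 13.6989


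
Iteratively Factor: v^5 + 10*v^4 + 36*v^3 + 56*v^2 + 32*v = (v + 4)*(v^4 + 6*v^3 + 12*v^2 + 8*v) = (v + 2)*(v + 4)*(v^3 + 4*v^2 + 4*v) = v*(v + 2)*(v + 4)*(v^2 + 4*v + 4) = v*(v + 2)^2*(v + 4)*(v + 2)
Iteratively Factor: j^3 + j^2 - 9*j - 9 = (j + 1)*(j^2 - 9) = (j + 1)*(j + 3)*(j - 3)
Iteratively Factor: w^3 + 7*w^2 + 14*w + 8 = (w + 2)*(w^2 + 5*w + 4) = (w + 2)*(w + 4)*(w + 1)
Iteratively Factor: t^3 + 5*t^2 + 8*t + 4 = (t + 1)*(t^2 + 4*t + 4) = (t + 1)*(t + 2)*(t + 2)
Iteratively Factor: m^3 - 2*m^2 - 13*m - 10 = (m + 2)*(m^2 - 4*m - 5) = (m - 5)*(m + 2)*(m + 1)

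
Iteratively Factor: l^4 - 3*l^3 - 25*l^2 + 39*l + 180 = (l - 4)*(l^3 + l^2 - 21*l - 45) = (l - 4)*(l + 3)*(l^2 - 2*l - 15) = (l - 5)*(l - 4)*(l + 3)*(l + 3)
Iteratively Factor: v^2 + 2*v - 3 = (v - 1)*(v + 3)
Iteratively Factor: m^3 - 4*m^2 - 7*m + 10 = (m - 1)*(m^2 - 3*m - 10) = (m - 1)*(m + 2)*(m - 5)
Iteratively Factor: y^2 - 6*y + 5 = (y - 5)*(y - 1)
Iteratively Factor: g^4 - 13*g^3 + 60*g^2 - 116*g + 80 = (g - 2)*(g^3 - 11*g^2 + 38*g - 40) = (g - 4)*(g - 2)*(g^2 - 7*g + 10) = (g - 4)*(g - 2)^2*(g - 5)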